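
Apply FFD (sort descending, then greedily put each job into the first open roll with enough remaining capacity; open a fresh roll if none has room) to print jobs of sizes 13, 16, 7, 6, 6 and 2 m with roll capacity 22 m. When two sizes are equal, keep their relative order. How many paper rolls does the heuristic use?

3

Sorted descending: 16, 13, 7, 6, 6, 2.
  16 → roll 1 (new)  [load 16/22]
  13 → roll 2 (new)  [load 13/22]
  7 → roll 2  [load 20/22]
  6 → roll 1  [load 22/22]
  6 → roll 3 (new)  [load 6/22]
  2 → roll 2  [load 22/22]
3 paper rolls opened.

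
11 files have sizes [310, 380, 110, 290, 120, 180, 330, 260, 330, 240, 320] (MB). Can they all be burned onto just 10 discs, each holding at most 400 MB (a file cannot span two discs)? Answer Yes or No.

Yes

A valid assignment using 9 discs:
  disc 1: 380 = 380
  disc 2: 330 = 330
  disc 3: 330 = 330
  disc 4: 320 = 320
  disc 5: 310 = 310
  disc 6: 290 + 110 = 400
  disc 7: 260 + 120 = 380
  disc 8: 240 = 240
  disc 9: 180 = 180
That uses only 9 ≤ 10, so 10 discs are enough.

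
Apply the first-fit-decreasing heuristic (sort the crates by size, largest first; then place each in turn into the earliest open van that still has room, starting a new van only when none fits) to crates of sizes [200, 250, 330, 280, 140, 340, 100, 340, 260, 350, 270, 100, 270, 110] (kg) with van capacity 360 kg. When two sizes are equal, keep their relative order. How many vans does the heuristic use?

Sorted descending: 350, 340, 340, 330, 280, 270, 270, 260, 250, 200, 140, 110, 100, 100.
  350 → van 1 (new)  [load 350/360]
  340 → van 2 (new)  [load 340/360]
  340 → van 3 (new)  [load 340/360]
  330 → van 4 (new)  [load 330/360]
  280 → van 5 (new)  [load 280/360]
  270 → van 6 (new)  [load 270/360]
  270 → van 7 (new)  [load 270/360]
  260 → van 8 (new)  [load 260/360]
  250 → van 9 (new)  [load 250/360]
  200 → van 10 (new)  [load 200/360]
  140 → van 10  [load 340/360]
  110 → van 9  [load 360/360]
  100 → van 8  [load 360/360]
  100 → van 11 (new)  [load 100/360]
11 vans opened.

11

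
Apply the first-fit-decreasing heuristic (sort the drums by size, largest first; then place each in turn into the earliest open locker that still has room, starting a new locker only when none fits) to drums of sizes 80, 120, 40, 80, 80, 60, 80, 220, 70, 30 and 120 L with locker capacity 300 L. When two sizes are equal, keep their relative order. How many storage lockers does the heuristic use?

4

Sorted descending: 220, 120, 120, 80, 80, 80, 80, 70, 60, 40, 30.
  220 → locker 1 (new)  [load 220/300]
  120 → locker 2 (new)  [load 120/300]
  120 → locker 2  [load 240/300]
  80 → locker 1  [load 300/300]
  80 → locker 3 (new)  [load 80/300]
  80 → locker 3  [load 160/300]
  80 → locker 3  [load 240/300]
  70 → locker 4 (new)  [load 70/300]
  60 → locker 2  [load 300/300]
  40 → locker 3  [load 280/300]
  30 → locker 4  [load 100/300]
4 storage lockers opened.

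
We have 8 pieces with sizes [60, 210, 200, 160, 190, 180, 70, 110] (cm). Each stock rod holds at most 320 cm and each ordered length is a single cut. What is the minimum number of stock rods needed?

Total = 210 + 200 + 190 + 180 + 160 + 110 + 70 + 60 = 1180 cm.
Lower bound: ⌈1180/320⌉ = 4 stock rods.
A packing using 5 stock rods:
  stock rod 1: 210 + 110 = 320
  stock rod 2: 200 + 70 = 270
  stock rod 3: 190 + 60 = 250
  stock rod 4: 180 = 180
  stock rod 5: 160 = 160
No arrangement into 4 stock rods stays within capacity, so 5 is optimal.

5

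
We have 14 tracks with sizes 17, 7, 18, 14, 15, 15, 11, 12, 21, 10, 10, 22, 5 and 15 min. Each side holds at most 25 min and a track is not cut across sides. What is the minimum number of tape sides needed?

9

Total = 22 + 21 + 18 + 17 + 15 + 15 + 15 + 14 + 12 + 11 + 10 + 10 + 7 + 5 = 192 min.
Lower bound: ⌈192/25⌉ = 8 tape sides.
A packing using 9 tape sides:
  side 1: 22 = 22
  side 2: 21 = 21
  side 3: 18 + 7 = 25
  side 4: 17 + 5 = 22
  side 5: 15 + 10 = 25
  side 6: 15 + 10 = 25
  side 7: 15 = 15
  side 8: 14 + 11 = 25
  side 9: 12 = 12
No arrangement into 8 tape sides stays within capacity, so 9 is optimal.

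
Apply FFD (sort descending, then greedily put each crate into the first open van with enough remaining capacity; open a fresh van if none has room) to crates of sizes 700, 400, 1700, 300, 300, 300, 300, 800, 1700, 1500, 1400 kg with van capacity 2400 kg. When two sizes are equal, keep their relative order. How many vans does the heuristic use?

Sorted descending: 1700, 1700, 1500, 1400, 800, 700, 400, 300, 300, 300, 300.
  1700 → van 1 (new)  [load 1700/2400]
  1700 → van 2 (new)  [load 1700/2400]
  1500 → van 3 (new)  [load 1500/2400]
  1400 → van 4 (new)  [load 1400/2400]
  800 → van 3  [load 2300/2400]
  700 → van 1  [load 2400/2400]
  400 → van 2  [load 2100/2400]
  300 → van 2  [load 2400/2400]
  300 → van 4  [load 1700/2400]
  300 → van 4  [load 2000/2400]
  300 → van 4  [load 2300/2400]
4 vans opened.

4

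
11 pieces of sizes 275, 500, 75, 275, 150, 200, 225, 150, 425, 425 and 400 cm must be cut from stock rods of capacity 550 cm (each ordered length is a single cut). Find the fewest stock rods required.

Total = 500 + 425 + 425 + 400 + 275 + 275 + 225 + 200 + 150 + 150 + 75 = 3100 cm.
Lower bound: ⌈3100/550⌉ = 6 stock rods.
A packing using 7 stock rods:
  stock rod 1: 500 = 500
  stock rod 2: 425 + 75 = 500
  stock rod 3: 425 = 425
  stock rod 4: 400 + 150 = 550
  stock rod 5: 275 + 275 = 550
  stock rod 6: 225 + 200 = 425
  stock rod 7: 150 = 150
No arrangement into 6 stock rods stays within capacity, so 7 is optimal.

7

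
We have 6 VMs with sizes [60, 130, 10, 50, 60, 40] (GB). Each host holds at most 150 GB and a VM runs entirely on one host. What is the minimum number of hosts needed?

Total = 130 + 60 + 60 + 50 + 40 + 10 = 350 GB.
Lower bound: ⌈350/150⌉ = 3 hosts.
A packing using 3 hosts:
  host 1: 130 + 10 = 140
  host 2: 60 + 60 = 120
  host 3: 50 + 40 = 90
This matches the lower bound, so 3 is optimal.

3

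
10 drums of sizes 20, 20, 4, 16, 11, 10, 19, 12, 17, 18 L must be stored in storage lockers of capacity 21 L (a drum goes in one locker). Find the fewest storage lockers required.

8

Total = 20 + 20 + 19 + 18 + 17 + 16 + 12 + 11 + 10 + 4 = 147 L.
Lower bound: ⌈147/21⌉ = 7 storage lockers.
Also, 8 drums each exceed 21/2 L, and no two of those can share a locker, so at least 8 storage lockers are needed.
A packing using 8 storage lockers:
  locker 1: 20 = 20
  locker 2: 20 = 20
  locker 3: 19 = 19
  locker 4: 18 = 18
  locker 5: 17 + 4 = 21
  locker 6: 16 = 16
  locker 7: 12 = 12
  locker 8: 11 + 10 = 21
This matches the lower bound, so 8 is optimal.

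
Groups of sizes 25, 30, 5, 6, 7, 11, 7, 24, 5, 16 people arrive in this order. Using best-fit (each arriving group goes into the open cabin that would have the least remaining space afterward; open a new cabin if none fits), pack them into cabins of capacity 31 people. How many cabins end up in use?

5

  25 → cabin 1 (new)  [load 25/31]
  30 → cabin 2 (new)  [load 30/31]
  5 → cabin 1  [load 30/31]
  6 → cabin 3 (new)  [load 6/31]
  7 → cabin 3  [load 13/31]
  11 → cabin 3  [load 24/31]
  7 → cabin 3  [load 31/31]
  24 → cabin 4 (new)  [load 24/31]
  5 → cabin 4  [load 29/31]
  16 → cabin 5 (new)  [load 16/31]
5 cabins opened.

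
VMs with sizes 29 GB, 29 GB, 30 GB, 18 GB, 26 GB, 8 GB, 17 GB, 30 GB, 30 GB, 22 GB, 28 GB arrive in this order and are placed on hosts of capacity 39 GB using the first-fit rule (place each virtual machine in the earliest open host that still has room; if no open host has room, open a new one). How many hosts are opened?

9

  29 → host 1 (new)  [load 29/39]
  29 → host 2 (new)  [load 29/39]
  30 → host 3 (new)  [load 30/39]
  18 → host 4 (new)  [load 18/39]
  26 → host 5 (new)  [load 26/39]
  8 → host 1  [load 37/39]
  17 → host 4  [load 35/39]
  30 → host 6 (new)  [load 30/39]
  30 → host 7 (new)  [load 30/39]
  22 → host 8 (new)  [load 22/39]
  28 → host 9 (new)  [load 28/39]
9 hosts opened.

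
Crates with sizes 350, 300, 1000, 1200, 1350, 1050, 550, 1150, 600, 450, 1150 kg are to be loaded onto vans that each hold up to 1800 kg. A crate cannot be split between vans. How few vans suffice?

Total = 1350 + 1200 + 1150 + 1150 + 1050 + 1000 + 600 + 550 + 450 + 350 + 300 = 9150 kg.
Lower bound: ⌈9150/1800⌉ = 6 vans.
A packing using 6 vans:
  van 1: 1350 + 450 = 1800
  van 2: 1200 + 600 = 1800
  van 3: 1150 + 550 = 1700
  van 4: 1150 + 350 + 300 = 1800
  van 5: 1050 = 1050
  van 6: 1000 = 1000
This matches the lower bound, so 6 is optimal.

6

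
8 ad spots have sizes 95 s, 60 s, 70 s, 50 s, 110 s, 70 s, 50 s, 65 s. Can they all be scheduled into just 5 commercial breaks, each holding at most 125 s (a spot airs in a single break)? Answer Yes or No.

Yes

A valid assignment using 5 commercial breaks:
  break 1: 110 = 110
  break 2: 95 = 95
  break 3: 70 + 50 = 120
  break 4: 70 + 50 = 120
  break 5: 65 + 60 = 125
Every load is within 125 s, so 5 commercial breaks suffice.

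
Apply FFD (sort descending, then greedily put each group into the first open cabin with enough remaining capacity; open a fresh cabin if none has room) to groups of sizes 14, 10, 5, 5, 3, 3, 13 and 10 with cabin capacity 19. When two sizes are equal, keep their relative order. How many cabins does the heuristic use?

4

Sorted descending: 14, 13, 10, 10, 5, 5, 3, 3.
  14 → cabin 1 (new)  [load 14/19]
  13 → cabin 2 (new)  [load 13/19]
  10 → cabin 3 (new)  [load 10/19]
  10 → cabin 4 (new)  [load 10/19]
  5 → cabin 1  [load 19/19]
  5 → cabin 2  [load 18/19]
  3 → cabin 3  [load 13/19]
  3 → cabin 3  [load 16/19]
4 cabins opened.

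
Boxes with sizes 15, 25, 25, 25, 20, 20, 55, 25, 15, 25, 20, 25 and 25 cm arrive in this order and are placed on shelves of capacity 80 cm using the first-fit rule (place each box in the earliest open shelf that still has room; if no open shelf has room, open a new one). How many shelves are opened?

  15 → shelf 1 (new)  [load 15/80]
  25 → shelf 1  [load 40/80]
  25 → shelf 1  [load 65/80]
  25 → shelf 2 (new)  [load 25/80]
  20 → shelf 2  [load 45/80]
  20 → shelf 2  [load 65/80]
  55 → shelf 3 (new)  [load 55/80]
  25 → shelf 3  [load 80/80]
  15 → shelf 1  [load 80/80]
  25 → shelf 4 (new)  [load 25/80]
  20 → shelf 4  [load 45/80]
  25 → shelf 4  [load 70/80]
  25 → shelf 5 (new)  [load 25/80]
5 shelves opened.

5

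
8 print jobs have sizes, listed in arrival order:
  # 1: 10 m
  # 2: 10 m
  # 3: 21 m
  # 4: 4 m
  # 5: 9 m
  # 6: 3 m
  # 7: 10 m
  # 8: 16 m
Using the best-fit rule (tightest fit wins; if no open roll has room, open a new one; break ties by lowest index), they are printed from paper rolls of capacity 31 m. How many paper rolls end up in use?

3

  10 → roll 1 (new)  [load 10/31]
  10 → roll 1  [load 20/31]
  21 → roll 2 (new)  [load 21/31]
  4 → roll 2  [load 25/31]
  9 → roll 1  [load 29/31]
  3 → roll 2  [load 28/31]
  10 → roll 3 (new)  [load 10/31]
  16 → roll 3  [load 26/31]
3 paper rolls opened.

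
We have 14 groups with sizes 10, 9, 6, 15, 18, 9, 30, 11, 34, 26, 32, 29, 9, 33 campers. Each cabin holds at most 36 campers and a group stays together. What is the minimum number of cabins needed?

8

Total = 34 + 33 + 32 + 30 + 29 + 26 + 18 + 15 + 11 + 10 + 9 + 9 + 9 + 6 = 271 campers.
Lower bound: ⌈271/36⌉ = 8 cabins.
A packing using 8 cabins:
  cabin 1: 34 = 34
  cabin 2: 33 = 33
  cabin 3: 32 = 32
  cabin 4: 30 + 6 = 36
  cabin 5: 29 = 29
  cabin 6: 26 + 10 = 36
  cabin 7: 18 + 9 + 9 = 36
  cabin 8: 15 + 11 + 9 = 35
This matches the lower bound, so 8 is optimal.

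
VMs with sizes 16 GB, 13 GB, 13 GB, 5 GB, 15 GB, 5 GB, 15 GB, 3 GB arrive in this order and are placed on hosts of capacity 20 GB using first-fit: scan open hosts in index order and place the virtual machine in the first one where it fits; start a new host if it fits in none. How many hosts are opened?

  16 → host 1 (new)  [load 16/20]
  13 → host 2 (new)  [load 13/20]
  13 → host 3 (new)  [load 13/20]
  5 → host 2  [load 18/20]
  15 → host 4 (new)  [load 15/20]
  5 → host 3  [load 18/20]
  15 → host 5 (new)  [load 15/20]
  3 → host 1  [load 19/20]
5 hosts opened.

5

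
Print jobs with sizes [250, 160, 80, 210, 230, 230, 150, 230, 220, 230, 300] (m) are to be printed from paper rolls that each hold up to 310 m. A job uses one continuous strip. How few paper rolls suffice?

9

Total = 300 + 250 + 230 + 230 + 230 + 230 + 220 + 210 + 160 + 150 + 80 = 2290 m.
Lower bound: ⌈2290/310⌉ = 8 paper rolls.
Also, 9 print jobs each exceed 155 m, and no two of those can share a roll, so at least 9 paper rolls are needed.
A packing using 9 paper rolls:
  roll 1: 300 = 300
  roll 2: 250 = 250
  roll 3: 230 + 80 = 310
  roll 4: 230 = 230
  roll 5: 230 = 230
  roll 6: 230 = 230
  roll 7: 220 = 220
  roll 8: 210 = 210
  roll 9: 160 + 150 = 310
This matches the lower bound, so 9 is optimal.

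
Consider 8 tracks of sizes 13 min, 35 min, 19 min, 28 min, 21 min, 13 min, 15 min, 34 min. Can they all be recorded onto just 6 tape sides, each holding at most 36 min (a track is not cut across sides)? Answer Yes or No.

A valid assignment using 6 tape sides:
  side 1: 35 = 35
  side 2: 34 = 34
  side 3: 28 = 28
  side 4: 21 + 15 = 36
  side 5: 19 + 13 = 32
  side 6: 13 = 13
Every load is within 36 min, so 6 tape sides suffice.

Yes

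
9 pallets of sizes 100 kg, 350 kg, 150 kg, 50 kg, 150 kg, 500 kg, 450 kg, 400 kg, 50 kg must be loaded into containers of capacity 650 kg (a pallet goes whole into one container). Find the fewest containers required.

Total = 500 + 450 + 400 + 350 + 150 + 150 + 100 + 50 + 50 = 2200 kg.
Lower bound: ⌈2200/650⌉ = 4 containers.
A packing using 4 containers:
  container 1: 500 + 150 = 650
  container 2: 450 + 150 + 50 = 650
  container 3: 400 + 100 + 50 = 550
  container 4: 350 = 350
This matches the lower bound, so 4 is optimal.

4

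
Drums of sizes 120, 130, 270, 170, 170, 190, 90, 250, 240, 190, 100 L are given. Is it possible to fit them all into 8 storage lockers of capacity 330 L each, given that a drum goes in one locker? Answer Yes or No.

Yes

A valid assignment using 7 storage lockers:
  locker 1: 270 = 270
  locker 2: 250 = 250
  locker 3: 240 + 90 = 330
  locker 4: 190 + 130 = 320
  locker 5: 190 + 120 = 310
  locker 6: 170 + 100 = 270
  locker 7: 170 = 170
That uses only 7 ≤ 8, so 8 storage lockers are enough.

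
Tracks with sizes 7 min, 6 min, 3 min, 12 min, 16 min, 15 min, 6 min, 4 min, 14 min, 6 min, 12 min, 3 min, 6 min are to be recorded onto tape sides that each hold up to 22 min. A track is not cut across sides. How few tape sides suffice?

6

Total = 16 + 15 + 14 + 12 + 12 + 7 + 6 + 6 + 6 + 6 + 4 + 3 + 3 = 110 min.
Lower bound: ⌈110/22⌉ = 5 tape sides.
A packing using 6 tape sides:
  side 1: 16 + 6 = 22
  side 2: 15 + 7 = 22
  side 3: 14 + 6 = 20
  side 4: 12 + 6 + 4 = 22
  side 5: 12 + 6 + 3 = 21
  side 6: 3 = 3
No arrangement into 5 tape sides stays within capacity, so 6 is optimal.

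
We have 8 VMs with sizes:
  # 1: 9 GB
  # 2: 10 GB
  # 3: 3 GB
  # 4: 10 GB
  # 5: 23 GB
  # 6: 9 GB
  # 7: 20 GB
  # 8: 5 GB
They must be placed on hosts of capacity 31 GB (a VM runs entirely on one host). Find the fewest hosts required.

Total = 23 + 20 + 10 + 10 + 9 + 9 + 5 + 3 = 89 GB.
Lower bound: ⌈89/31⌉ = 3 hosts.
A packing using 3 hosts:
  host 1: 23 + 5 + 3 = 31
  host 2: 20 + 10 = 30
  host 3: 10 + 9 + 9 = 28
This matches the lower bound, so 3 is optimal.

3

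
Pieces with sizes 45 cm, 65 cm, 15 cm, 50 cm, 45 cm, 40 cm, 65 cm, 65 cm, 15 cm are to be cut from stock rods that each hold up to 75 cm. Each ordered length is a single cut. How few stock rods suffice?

Total = 65 + 65 + 65 + 50 + 45 + 45 + 40 + 15 + 15 = 405 cm.
Lower bound: ⌈405/75⌉ = 6 stock rods.
Also, 7 pieces each exceed 75/2 cm, and no two of those can share a stock rod, so at least 7 stock rods are needed.
A packing using 7 stock rods:
  stock rod 1: 65 = 65
  stock rod 2: 65 = 65
  stock rod 3: 65 = 65
  stock rod 4: 50 + 15 = 65
  stock rod 5: 45 + 15 = 60
  stock rod 6: 45 = 45
  stock rod 7: 40 = 40
This matches the lower bound, so 7 is optimal.

7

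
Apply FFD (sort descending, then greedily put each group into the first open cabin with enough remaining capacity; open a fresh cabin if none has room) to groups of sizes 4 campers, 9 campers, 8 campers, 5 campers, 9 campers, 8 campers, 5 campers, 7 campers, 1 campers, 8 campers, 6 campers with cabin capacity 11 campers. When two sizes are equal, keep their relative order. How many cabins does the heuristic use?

8

Sorted descending: 9, 9, 8, 8, 8, 7, 6, 5, 5, 4, 1.
  9 → cabin 1 (new)  [load 9/11]
  9 → cabin 2 (new)  [load 9/11]
  8 → cabin 3 (new)  [load 8/11]
  8 → cabin 4 (new)  [load 8/11]
  8 → cabin 5 (new)  [load 8/11]
  7 → cabin 6 (new)  [load 7/11]
  6 → cabin 7 (new)  [load 6/11]
  5 → cabin 7  [load 11/11]
  5 → cabin 8 (new)  [load 5/11]
  4 → cabin 6  [load 11/11]
  1 → cabin 1  [load 10/11]
8 cabins opened.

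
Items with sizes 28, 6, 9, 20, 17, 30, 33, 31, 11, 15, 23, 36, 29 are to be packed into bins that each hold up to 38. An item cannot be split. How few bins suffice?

9

Total = 36 + 33 + 31 + 30 + 29 + 28 + 23 + 20 + 17 + 15 + 11 + 9 + 6 = 288.
Lower bound: ⌈288/38⌉ = 8 bins.
A packing using 9 bins:
  bin 1: 36 = 36
  bin 2: 33 = 33
  bin 3: 31 + 6 = 37
  bin 4: 30 = 30
  bin 5: 29 + 9 = 38
  bin 6: 28 = 28
  bin 7: 23 + 15 = 38
  bin 8: 20 + 17 = 37
  bin 9: 11 = 11
No arrangement into 8 bins stays within capacity, so 9 is optimal.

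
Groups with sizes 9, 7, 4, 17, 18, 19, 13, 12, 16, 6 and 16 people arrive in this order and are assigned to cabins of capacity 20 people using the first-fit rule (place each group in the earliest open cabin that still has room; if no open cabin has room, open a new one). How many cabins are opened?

8

  9 → cabin 1 (new)  [load 9/20]
  7 → cabin 1  [load 16/20]
  4 → cabin 1  [load 20/20]
  17 → cabin 2 (new)  [load 17/20]
  18 → cabin 3 (new)  [load 18/20]
  19 → cabin 4 (new)  [load 19/20]
  13 → cabin 5 (new)  [load 13/20]
  12 → cabin 6 (new)  [load 12/20]
  16 → cabin 7 (new)  [load 16/20]
  6 → cabin 5  [load 19/20]
  16 → cabin 8 (new)  [load 16/20]
8 cabins opened.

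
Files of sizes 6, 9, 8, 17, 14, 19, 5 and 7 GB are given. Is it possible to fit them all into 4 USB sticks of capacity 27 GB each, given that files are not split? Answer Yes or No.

A valid assignment using 4 USB sticks:
  USB stick 1: 19 + 8 = 27
  USB stick 2: 17 + 9 = 26
  USB stick 3: 14 + 7 + 6 = 27
  USB stick 4: 5 = 5
Every load is within 27 GB, so 4 USB sticks suffice.

Yes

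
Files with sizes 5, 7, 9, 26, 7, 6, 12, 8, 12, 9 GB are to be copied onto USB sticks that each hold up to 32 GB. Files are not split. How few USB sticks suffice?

Total = 26 + 12 + 12 + 9 + 9 + 8 + 7 + 7 + 6 + 5 = 101 GB.
Lower bound: ⌈101/32⌉ = 4 USB sticks.
A packing using 4 USB sticks:
  USB stick 1: 26 + 6 = 32
  USB stick 2: 12 + 12 + 8 = 32
  USB stick 3: 9 + 9 + 7 + 7 = 32
  USB stick 4: 5 = 5
This matches the lower bound, so 4 is optimal.

4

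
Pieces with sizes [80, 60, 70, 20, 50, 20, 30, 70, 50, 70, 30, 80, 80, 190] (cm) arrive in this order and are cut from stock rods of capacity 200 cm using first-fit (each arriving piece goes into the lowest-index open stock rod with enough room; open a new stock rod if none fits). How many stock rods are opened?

5

  80 → stock rod 1 (new)  [load 80/200]
  60 → stock rod 1  [load 140/200]
  70 → stock rod 2 (new)  [load 70/200]
  20 → stock rod 1  [load 160/200]
  50 → stock rod 2  [load 120/200]
  20 → stock rod 1  [load 180/200]
  30 → stock rod 2  [load 150/200]
  70 → stock rod 3 (new)  [load 70/200]
  50 → stock rod 2  [load 200/200]
  70 → stock rod 3  [load 140/200]
  30 → stock rod 3  [load 170/200]
  80 → stock rod 4 (new)  [load 80/200]
  80 → stock rod 4  [load 160/200]
  190 → stock rod 5 (new)  [load 190/200]
5 stock rods opened.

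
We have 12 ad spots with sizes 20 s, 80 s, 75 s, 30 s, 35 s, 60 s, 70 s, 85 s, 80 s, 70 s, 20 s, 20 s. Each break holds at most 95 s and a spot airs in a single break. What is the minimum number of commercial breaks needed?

8

Total = 85 + 80 + 80 + 75 + 70 + 70 + 60 + 35 + 30 + 20 + 20 + 20 = 645 s.
Lower bound: ⌈645/95⌉ = 7 commercial breaks.
A packing using 8 commercial breaks:
  break 1: 85 = 85
  break 2: 80 = 80
  break 3: 80 = 80
  break 4: 75 + 20 = 95
  break 5: 70 + 20 = 90
  break 6: 70 + 20 = 90
  break 7: 60 + 35 = 95
  break 8: 30 = 30
No arrangement into 7 commercial breaks stays within capacity, so 8 is optimal.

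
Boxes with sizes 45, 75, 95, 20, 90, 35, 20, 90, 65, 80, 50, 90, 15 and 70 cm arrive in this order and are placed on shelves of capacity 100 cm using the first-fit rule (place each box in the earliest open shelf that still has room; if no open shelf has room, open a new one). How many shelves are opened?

10

  45 → shelf 1 (new)  [load 45/100]
  75 → shelf 2 (new)  [load 75/100]
  95 → shelf 3 (new)  [load 95/100]
  20 → shelf 1  [load 65/100]
  90 → shelf 4 (new)  [load 90/100]
  35 → shelf 1  [load 100/100]
  20 → shelf 2  [load 95/100]
  90 → shelf 5 (new)  [load 90/100]
  65 → shelf 6 (new)  [load 65/100]
  80 → shelf 7 (new)  [load 80/100]
  50 → shelf 8 (new)  [load 50/100]
  90 → shelf 9 (new)  [load 90/100]
  15 → shelf 6  [load 80/100]
  70 → shelf 10 (new)  [load 70/100]
10 shelves opened.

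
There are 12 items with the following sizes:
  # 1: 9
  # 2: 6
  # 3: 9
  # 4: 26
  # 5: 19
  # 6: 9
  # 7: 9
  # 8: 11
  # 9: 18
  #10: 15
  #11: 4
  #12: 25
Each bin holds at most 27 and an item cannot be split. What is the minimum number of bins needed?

7

Total = 26 + 25 + 19 + 18 + 15 + 11 + 9 + 9 + 9 + 9 + 6 + 4 = 160.
Lower bound: ⌈160/27⌉ = 6 bins.
A packing using 7 bins:
  bin 1: 26 = 26
  bin 2: 25 = 25
  bin 3: 19 + 6 = 25
  bin 4: 18 + 9 = 27
  bin 5: 15 + 11 = 26
  bin 6: 9 + 9 + 9 = 27
  bin 7: 4 = 4
No arrangement into 6 bins stays within capacity, so 7 is optimal.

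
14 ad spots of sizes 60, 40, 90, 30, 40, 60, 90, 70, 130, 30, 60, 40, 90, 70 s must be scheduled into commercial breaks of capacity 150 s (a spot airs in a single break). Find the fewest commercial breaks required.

7

Total = 130 + 90 + 90 + 90 + 70 + 70 + 60 + 60 + 60 + 40 + 40 + 40 + 30 + 30 = 900 s.
Lower bound: ⌈900/150⌉ = 6 commercial breaks.
A packing using 7 commercial breaks:
  break 1: 130 = 130
  break 2: 90 + 60 = 150
  break 3: 90 + 60 = 150
  break 4: 90 + 60 = 150
  break 5: 70 + 70 = 140
  break 6: 40 + 40 + 40 + 30 = 150
  break 7: 30 = 30
No arrangement into 6 commercial breaks stays within capacity, so 7 is optimal.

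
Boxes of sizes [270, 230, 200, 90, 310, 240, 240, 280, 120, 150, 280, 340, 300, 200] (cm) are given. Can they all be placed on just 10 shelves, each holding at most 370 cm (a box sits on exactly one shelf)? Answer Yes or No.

Total = 3250 cm; ⌈3250/370⌉ = 9.
11 boxes each exceed half the capacity and cannot share a shelf, forcing at least 11 shelves.
At least 11 shelves are required, but only 10 are allowed.

No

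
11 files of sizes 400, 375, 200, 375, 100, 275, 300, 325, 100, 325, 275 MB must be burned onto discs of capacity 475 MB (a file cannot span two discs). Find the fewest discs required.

8

Total = 400 + 375 + 375 + 325 + 325 + 300 + 275 + 275 + 200 + 100 + 100 = 3050 MB.
Lower bound: ⌈3050/475⌉ = 7 discs.
Also, 8 files each exceed 475/2 MB, and no two of those can share a disc, so at least 8 discs are needed.
A packing using 8 discs:
  disc 1: 400 = 400
  disc 2: 375 + 100 = 475
  disc 3: 375 + 100 = 475
  disc 4: 325 = 325
  disc 5: 325 = 325
  disc 6: 300 = 300
  disc 7: 275 + 200 = 475
  disc 8: 275 = 275
This matches the lower bound, so 8 is optimal.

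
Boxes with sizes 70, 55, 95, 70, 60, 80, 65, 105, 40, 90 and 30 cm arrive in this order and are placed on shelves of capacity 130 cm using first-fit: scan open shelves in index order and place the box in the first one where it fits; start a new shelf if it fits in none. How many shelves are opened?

  70 → shelf 1 (new)  [load 70/130]
  55 → shelf 1  [load 125/130]
  95 → shelf 2 (new)  [load 95/130]
  70 → shelf 3 (new)  [load 70/130]
  60 → shelf 3  [load 130/130]
  80 → shelf 4 (new)  [load 80/130]
  65 → shelf 5 (new)  [load 65/130]
  105 → shelf 6 (new)  [load 105/130]
  40 → shelf 4  [load 120/130]
  90 → shelf 7 (new)  [load 90/130]
  30 → shelf 2  [load 125/130]
7 shelves opened.

7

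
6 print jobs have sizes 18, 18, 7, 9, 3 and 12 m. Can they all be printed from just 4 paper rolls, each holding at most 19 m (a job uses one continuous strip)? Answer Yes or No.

A valid assignment using 4 paper rolls:
  roll 1: 18 = 18
  roll 2: 18 = 18
  roll 3: 12 + 7 = 19
  roll 4: 9 + 3 = 12
Every load is within 19 m, so 4 paper rolls suffice.

Yes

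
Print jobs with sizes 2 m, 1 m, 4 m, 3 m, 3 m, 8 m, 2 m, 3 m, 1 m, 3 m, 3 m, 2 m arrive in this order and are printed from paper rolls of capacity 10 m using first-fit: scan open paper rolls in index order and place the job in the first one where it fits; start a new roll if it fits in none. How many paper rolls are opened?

  2 → roll 1 (new)  [load 2/10]
  1 → roll 1  [load 3/10]
  4 → roll 1  [load 7/10]
  3 → roll 1  [load 10/10]
  3 → roll 2 (new)  [load 3/10]
  8 → roll 3 (new)  [load 8/10]
  2 → roll 2  [load 5/10]
  3 → roll 2  [load 8/10]
  1 → roll 2  [load 9/10]
  3 → roll 4 (new)  [load 3/10]
  3 → roll 4  [load 6/10]
  2 → roll 3  [load 10/10]
4 paper rolls opened.

4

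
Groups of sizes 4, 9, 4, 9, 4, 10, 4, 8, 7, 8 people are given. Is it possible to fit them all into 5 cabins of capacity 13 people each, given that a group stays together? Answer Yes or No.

No

Total = 67 people; ⌈67/13⌉ = 6.
At least 6 cabins are required, but only 5 are allowed.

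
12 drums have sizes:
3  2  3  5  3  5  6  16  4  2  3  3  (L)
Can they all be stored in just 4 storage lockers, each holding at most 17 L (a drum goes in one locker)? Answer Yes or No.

Yes

A valid assignment using 4 storage lockers:
  locker 1: 16 = 16
  locker 2: 6 + 5 + 5 = 16
  locker 3: 4 + 3 + 3 + 3 + 3 = 16
  locker 4: 3 + 2 + 2 = 7
Every load is within 17 L, so 4 storage lockers suffice.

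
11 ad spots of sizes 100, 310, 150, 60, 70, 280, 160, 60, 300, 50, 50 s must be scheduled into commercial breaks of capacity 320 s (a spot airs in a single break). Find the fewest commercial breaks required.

Total = 310 + 300 + 280 + 160 + 150 + 100 + 70 + 60 + 60 + 50 + 50 = 1590 s.
Lower bound: ⌈1590/320⌉ = 5 commercial breaks.
A packing using 6 commercial breaks:
  break 1: 310 = 310
  break 2: 300 = 300
  break 3: 280 = 280
  break 4: 160 + 150 = 310
  break 5: 100 + 70 + 60 + 60 = 290
  break 6: 50 + 50 = 100
No arrangement into 5 commercial breaks stays within capacity, so 6 is optimal.

6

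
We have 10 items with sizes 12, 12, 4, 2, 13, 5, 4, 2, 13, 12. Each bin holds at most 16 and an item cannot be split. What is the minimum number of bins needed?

Total = 13 + 13 + 12 + 12 + 12 + 5 + 4 + 4 + 2 + 2 = 79.
Lower bound: ⌈79/16⌉ = 5 bins.
A packing using 6 bins:
  bin 1: 13 + 2 = 15
  bin 2: 13 + 2 = 15
  bin 3: 12 + 4 = 16
  bin 4: 12 + 4 = 16
  bin 5: 12 = 12
  bin 6: 5 = 5
No arrangement into 5 bins stays within capacity, so 6 is optimal.

6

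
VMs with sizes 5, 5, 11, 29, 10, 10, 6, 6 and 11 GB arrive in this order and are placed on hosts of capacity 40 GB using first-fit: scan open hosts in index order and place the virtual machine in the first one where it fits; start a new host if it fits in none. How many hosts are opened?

3

  5 → host 1 (new)  [load 5/40]
  5 → host 1  [load 10/40]
  11 → host 1  [load 21/40]
  29 → host 2 (new)  [load 29/40]
  10 → host 1  [load 31/40]
  10 → host 2  [load 39/40]
  6 → host 1  [load 37/40]
  6 → host 3 (new)  [load 6/40]
  11 → host 3  [load 17/40]
3 hosts opened.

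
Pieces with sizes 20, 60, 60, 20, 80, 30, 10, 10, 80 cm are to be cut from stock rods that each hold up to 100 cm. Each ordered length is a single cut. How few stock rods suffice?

Total = 80 + 80 + 60 + 60 + 30 + 20 + 20 + 10 + 10 = 370 cm.
Lower bound: ⌈370/100⌉ = 4 stock rods.
A packing using 4 stock rods:
  stock rod 1: 80 + 20 = 100
  stock rod 2: 80 + 20 = 100
  stock rod 3: 60 + 30 + 10 = 100
  stock rod 4: 60 + 10 = 70
This matches the lower bound, so 4 is optimal.

4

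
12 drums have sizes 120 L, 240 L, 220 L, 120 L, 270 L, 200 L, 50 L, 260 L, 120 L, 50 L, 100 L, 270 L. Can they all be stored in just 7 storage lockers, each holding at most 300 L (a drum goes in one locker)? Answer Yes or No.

No

Total = 2020 L; ⌈2020/300⌉ = 7.
The bound of 7 does not rule out 7, but exhaustive search shows no assignment into 7 storage lockers of capacity 300 L exists — the minimum is 8.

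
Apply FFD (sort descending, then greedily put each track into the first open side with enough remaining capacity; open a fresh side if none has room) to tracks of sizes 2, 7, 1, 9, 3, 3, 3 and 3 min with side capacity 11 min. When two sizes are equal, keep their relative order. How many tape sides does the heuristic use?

Sorted descending: 9, 7, 3, 3, 3, 3, 2, 1.
  9 → side 1 (new)  [load 9/11]
  7 → side 2 (new)  [load 7/11]
  3 → side 2  [load 10/11]
  3 → side 3 (new)  [load 3/11]
  3 → side 3  [load 6/11]
  3 → side 3  [load 9/11]
  2 → side 1  [load 11/11]
  1 → side 2  [load 11/11]
3 tape sides opened.

3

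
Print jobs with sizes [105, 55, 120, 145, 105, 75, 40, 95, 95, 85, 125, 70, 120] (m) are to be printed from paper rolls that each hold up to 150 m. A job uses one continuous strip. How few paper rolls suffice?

Total = 145 + 125 + 120 + 120 + 105 + 105 + 95 + 95 + 85 + 75 + 70 + 55 + 40 = 1235 m.
Lower bound: ⌈1235/150⌉ = 9 paper rolls.
A packing using 10 paper rolls:
  roll 1: 145 = 145
  roll 2: 125 = 125
  roll 3: 120 = 120
  roll 4: 120 = 120
  roll 5: 105 + 40 = 145
  roll 6: 105 = 105
  roll 7: 95 + 55 = 150
  roll 8: 95 = 95
  roll 9: 85 = 85
  roll 10: 75 + 70 = 145
No arrangement into 9 paper rolls stays within capacity, so 10 is optimal.

10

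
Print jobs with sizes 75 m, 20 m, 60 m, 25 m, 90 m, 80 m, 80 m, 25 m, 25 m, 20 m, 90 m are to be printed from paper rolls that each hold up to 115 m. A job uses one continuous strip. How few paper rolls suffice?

6

Total = 90 + 90 + 80 + 80 + 75 + 60 + 25 + 25 + 25 + 20 + 20 = 590 m.
Lower bound: ⌈590/115⌉ = 6 paper rolls.
A packing using 6 paper rolls:
  roll 1: 90 + 25 = 115
  roll 2: 90 + 25 = 115
  roll 3: 80 + 25 = 105
  roll 4: 80 + 20 = 100
  roll 5: 75 + 20 = 95
  roll 6: 60 = 60
This matches the lower bound, so 6 is optimal.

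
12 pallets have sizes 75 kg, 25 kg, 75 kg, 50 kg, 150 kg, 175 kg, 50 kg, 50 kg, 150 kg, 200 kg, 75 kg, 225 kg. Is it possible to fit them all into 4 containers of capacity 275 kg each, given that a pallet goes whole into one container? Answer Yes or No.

No

Total = 1300 kg; ⌈1300/275⌉ = 5.
At least 5 containers are required, but only 4 are allowed.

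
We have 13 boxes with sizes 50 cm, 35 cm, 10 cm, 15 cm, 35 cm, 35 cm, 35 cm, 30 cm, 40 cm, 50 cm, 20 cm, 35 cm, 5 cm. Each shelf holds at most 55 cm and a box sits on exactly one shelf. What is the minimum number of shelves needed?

Total = 50 + 50 + 40 + 35 + 35 + 35 + 35 + 35 + 30 + 20 + 15 + 10 + 5 = 395 cm.
Lower bound: ⌈395/55⌉ = 8 shelves.
Also, 9 boxes each exceed 55/2 cm, and no two of those can share a shelf, so at least 9 shelves are needed.
A packing using 9 shelves:
  shelf 1: 50 + 5 = 55
  shelf 2: 50 = 50
  shelf 3: 40 + 15 = 55
  shelf 4: 35 + 20 = 55
  shelf 5: 35 + 10 = 45
  shelf 6: 35 = 35
  shelf 7: 35 = 35
  shelf 8: 35 = 35
  shelf 9: 30 = 30
This matches the lower bound, so 9 is optimal.

9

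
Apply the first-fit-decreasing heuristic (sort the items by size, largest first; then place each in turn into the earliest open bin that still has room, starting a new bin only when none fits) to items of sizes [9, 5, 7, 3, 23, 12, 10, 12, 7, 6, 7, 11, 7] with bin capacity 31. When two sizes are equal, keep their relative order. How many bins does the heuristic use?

4

Sorted descending: 23, 12, 12, 11, 10, 9, 7, 7, 7, 7, 6, 5, 3.
  23 → bin 1 (new)  [load 23/31]
  12 → bin 2 (new)  [load 12/31]
  12 → bin 2  [load 24/31]
  11 → bin 3 (new)  [load 11/31]
  10 → bin 3  [load 21/31]
  9 → bin 3  [load 30/31]
  7 → bin 1  [load 30/31]
  7 → bin 2  [load 31/31]
  7 → bin 4 (new)  [load 7/31]
  7 → bin 4  [load 14/31]
  6 → bin 4  [load 20/31]
  5 → bin 4  [load 25/31]
  3 → bin 4  [load 28/31]
4 bins opened.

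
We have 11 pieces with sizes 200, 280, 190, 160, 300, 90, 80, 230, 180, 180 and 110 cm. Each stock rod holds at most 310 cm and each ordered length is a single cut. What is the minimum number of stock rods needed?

8

Total = 300 + 280 + 230 + 200 + 190 + 180 + 180 + 160 + 110 + 90 + 80 = 2000 cm.
Lower bound: ⌈2000/310⌉ = 7 stock rods.
Also, 8 pieces each exceed 155 cm, and no two of those can share a stock rod, so at least 8 stock rods are needed.
A packing using 8 stock rods:
  stock rod 1: 300 = 300
  stock rod 2: 280 = 280
  stock rod 3: 230 + 80 = 310
  stock rod 4: 200 + 110 = 310
  stock rod 5: 190 + 90 = 280
  stock rod 6: 180 = 180
  stock rod 7: 180 = 180
  stock rod 8: 160 = 160
This matches the lower bound, so 8 is optimal.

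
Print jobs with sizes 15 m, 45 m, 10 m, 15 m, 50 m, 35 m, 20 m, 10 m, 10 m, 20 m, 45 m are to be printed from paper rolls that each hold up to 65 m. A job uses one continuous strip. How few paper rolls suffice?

Total = 50 + 45 + 45 + 35 + 20 + 20 + 15 + 15 + 10 + 10 + 10 = 275 m.
Lower bound: ⌈275/65⌉ = 5 paper rolls.
A packing using 5 paper rolls:
  roll 1: 50 + 15 = 65
  roll 2: 45 + 20 = 65
  roll 3: 45 + 20 = 65
  roll 4: 35 + 15 + 10 = 60
  roll 5: 10 + 10 = 20
This matches the lower bound, so 5 is optimal.

5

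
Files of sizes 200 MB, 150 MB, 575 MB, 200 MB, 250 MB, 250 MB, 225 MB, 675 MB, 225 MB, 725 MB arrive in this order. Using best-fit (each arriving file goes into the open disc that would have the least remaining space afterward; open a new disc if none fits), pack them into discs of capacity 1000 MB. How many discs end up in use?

  200 → disc 1 (new)  [load 200/1000]
  150 → disc 1  [load 350/1000]
  575 → disc 1  [load 925/1000]
  200 → disc 2 (new)  [load 200/1000]
  250 → disc 2  [load 450/1000]
  250 → disc 2  [load 700/1000]
  225 → disc 2  [load 925/1000]
  675 → disc 3 (new)  [load 675/1000]
  225 → disc 3  [load 900/1000]
  725 → disc 4 (new)  [load 725/1000]
4 discs opened.

4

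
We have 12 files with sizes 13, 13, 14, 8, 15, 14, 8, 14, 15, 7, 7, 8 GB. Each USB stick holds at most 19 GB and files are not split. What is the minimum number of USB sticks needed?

10

Total = 15 + 15 + 14 + 14 + 14 + 13 + 13 + 8 + 8 + 8 + 7 + 7 = 136 GB.
Lower bound: ⌈136/19⌉ = 8 USB sticks.
A packing using 10 USB sticks:
  USB stick 1: 15 = 15
  USB stick 2: 15 = 15
  USB stick 3: 14 = 14
  USB stick 4: 14 = 14
  USB stick 5: 14 = 14
  USB stick 6: 13 = 13
  USB stick 7: 13 = 13
  USB stick 8: 8 + 8 = 16
  USB stick 9: 8 + 7 = 15
  USB stick 10: 7 = 7
No arrangement into 9 USB sticks stays within capacity, so 10 is optimal.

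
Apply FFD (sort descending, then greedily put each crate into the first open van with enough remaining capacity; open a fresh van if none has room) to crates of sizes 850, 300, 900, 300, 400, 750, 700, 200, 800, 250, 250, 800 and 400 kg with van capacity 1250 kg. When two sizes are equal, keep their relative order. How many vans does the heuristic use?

Sorted descending: 900, 850, 800, 800, 750, 700, 400, 400, 300, 300, 250, 250, 200.
  900 → van 1 (new)  [load 900/1250]
  850 → van 2 (new)  [load 850/1250]
  800 → van 3 (new)  [load 800/1250]
  800 → van 4 (new)  [load 800/1250]
  750 → van 5 (new)  [load 750/1250]
  700 → van 6 (new)  [load 700/1250]
  400 → van 2  [load 1250/1250]
  400 → van 3  [load 1200/1250]
  300 → van 1  [load 1200/1250]
  300 → van 4  [load 1100/1250]
  250 → van 5  [load 1000/1250]
  250 → van 5  [load 1250/1250]
  200 → van 6  [load 900/1250]
6 vans opened.

6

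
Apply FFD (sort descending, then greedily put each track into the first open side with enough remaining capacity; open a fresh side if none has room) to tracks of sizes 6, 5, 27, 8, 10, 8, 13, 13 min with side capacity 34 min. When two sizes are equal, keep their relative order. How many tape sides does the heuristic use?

3

Sorted descending: 27, 13, 13, 10, 8, 8, 6, 5.
  27 → side 1 (new)  [load 27/34]
  13 → side 2 (new)  [load 13/34]
  13 → side 2  [load 26/34]
  10 → side 3 (new)  [load 10/34]
  8 → side 2  [load 34/34]
  8 → side 3  [load 18/34]
  6 → side 1  [load 33/34]
  5 → side 3  [load 23/34]
3 tape sides opened.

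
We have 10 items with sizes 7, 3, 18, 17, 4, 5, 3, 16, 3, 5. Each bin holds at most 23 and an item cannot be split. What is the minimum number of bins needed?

Total = 18 + 17 + 16 + 7 + 5 + 5 + 4 + 3 + 3 + 3 = 81.
Lower bound: ⌈81/23⌉ = 4 bins.
A packing using 4 bins:
  bin 1: 18 + 5 = 23
  bin 2: 17 + 5 = 22
  bin 3: 16 + 7 = 23
  bin 4: 4 + 3 + 3 + 3 = 13
This matches the lower bound, so 4 is optimal.

4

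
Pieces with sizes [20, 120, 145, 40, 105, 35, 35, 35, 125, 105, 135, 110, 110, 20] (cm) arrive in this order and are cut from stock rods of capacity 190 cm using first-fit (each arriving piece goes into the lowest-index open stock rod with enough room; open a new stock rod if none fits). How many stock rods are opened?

  20 → stock rod 1 (new)  [load 20/190]
  120 → stock rod 1  [load 140/190]
  145 → stock rod 2 (new)  [load 145/190]
  40 → stock rod 1  [load 180/190]
  105 → stock rod 3 (new)  [load 105/190]
  35 → stock rod 2  [load 180/190]
  35 → stock rod 3  [load 140/190]
  35 → stock rod 3  [load 175/190]
  125 → stock rod 4 (new)  [load 125/190]
  105 → stock rod 5 (new)  [load 105/190]
  135 → stock rod 6 (new)  [load 135/190]
  110 → stock rod 7 (new)  [load 110/190]
  110 → stock rod 8 (new)  [load 110/190]
  20 → stock rod 4  [load 145/190]
8 stock rods opened.

8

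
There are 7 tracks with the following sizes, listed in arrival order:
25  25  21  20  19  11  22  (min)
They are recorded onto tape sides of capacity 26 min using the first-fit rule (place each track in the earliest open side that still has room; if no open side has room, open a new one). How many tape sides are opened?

  25 → side 1 (new)  [load 25/26]
  25 → side 2 (new)  [load 25/26]
  21 → side 3 (new)  [load 21/26]
  20 → side 4 (new)  [load 20/26]
  19 → side 5 (new)  [load 19/26]
  11 → side 6 (new)  [load 11/26]
  22 → side 7 (new)  [load 22/26]
7 tape sides opened.

7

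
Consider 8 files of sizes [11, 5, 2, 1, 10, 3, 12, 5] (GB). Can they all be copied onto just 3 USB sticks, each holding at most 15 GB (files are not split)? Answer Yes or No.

No

Total = 49 GB; ⌈49/15⌉ = 4.
At least 4 USB sticks are required, but only 3 are allowed.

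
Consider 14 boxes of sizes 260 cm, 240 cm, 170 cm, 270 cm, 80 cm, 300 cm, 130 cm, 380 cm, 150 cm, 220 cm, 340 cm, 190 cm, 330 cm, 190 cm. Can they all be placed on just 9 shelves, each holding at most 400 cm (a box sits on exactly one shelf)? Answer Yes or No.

Yes

A valid assignment using 9 shelves:
  shelf 1: 380 = 380
  shelf 2: 340 = 340
  shelf 3: 330 = 330
  shelf 4: 300 + 80 = 380
  shelf 5: 270 + 130 = 400
  shelf 6: 260 = 260
  shelf 7: 240 + 150 = 390
  shelf 8: 220 + 170 = 390
  shelf 9: 190 + 190 = 380
Every load is within 400 cm, so 9 shelves suffice.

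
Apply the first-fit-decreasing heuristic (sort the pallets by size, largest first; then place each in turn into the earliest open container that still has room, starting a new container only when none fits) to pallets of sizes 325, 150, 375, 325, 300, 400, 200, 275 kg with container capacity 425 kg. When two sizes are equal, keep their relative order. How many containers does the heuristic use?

Sorted descending: 400, 375, 325, 325, 300, 275, 200, 150.
  400 → container 1 (new)  [load 400/425]
  375 → container 2 (new)  [load 375/425]
  325 → container 3 (new)  [load 325/425]
  325 → container 4 (new)  [load 325/425]
  300 → container 5 (new)  [load 300/425]
  275 → container 6 (new)  [load 275/425]
  200 → container 7 (new)  [load 200/425]
  150 → container 6  [load 425/425]
7 containers opened.

7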